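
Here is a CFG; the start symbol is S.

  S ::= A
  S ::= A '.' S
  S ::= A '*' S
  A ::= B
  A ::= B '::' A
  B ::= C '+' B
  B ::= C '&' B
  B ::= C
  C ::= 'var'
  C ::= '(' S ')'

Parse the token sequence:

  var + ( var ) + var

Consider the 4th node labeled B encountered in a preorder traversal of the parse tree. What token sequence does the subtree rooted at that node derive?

var

[S [A [B [C var] + [B [C ( [S [A [B [C var]]]] )] + [B [C var]]]]]]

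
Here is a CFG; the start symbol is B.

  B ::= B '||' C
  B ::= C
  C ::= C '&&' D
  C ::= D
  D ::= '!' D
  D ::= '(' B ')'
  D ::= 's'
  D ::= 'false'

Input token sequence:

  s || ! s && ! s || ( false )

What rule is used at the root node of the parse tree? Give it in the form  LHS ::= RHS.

B ::= B '||' C

[B [B [B [C [D s]]] || [C [C [D ! [D s]]] && [D ! [D s]]]] || [C [D ( [B [C [D false]]] )]]]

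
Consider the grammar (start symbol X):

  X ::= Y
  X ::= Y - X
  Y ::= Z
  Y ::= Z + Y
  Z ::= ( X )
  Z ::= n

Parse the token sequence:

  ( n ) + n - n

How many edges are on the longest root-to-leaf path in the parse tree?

6

[X [Y [Z ( [X [Y [Z n]]] )] + [Y [Z n]]] - [X [Y [Z n]]]]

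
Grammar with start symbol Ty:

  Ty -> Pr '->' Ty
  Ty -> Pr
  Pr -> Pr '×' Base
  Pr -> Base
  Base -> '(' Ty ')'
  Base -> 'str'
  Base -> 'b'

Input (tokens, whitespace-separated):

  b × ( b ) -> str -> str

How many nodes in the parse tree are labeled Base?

[Ty [Pr [Pr [Base b]] × [Base ( [Ty [Pr [Base b]]] )]] -> [Ty [Pr [Base str]] -> [Ty [Pr [Base str]]]]]

5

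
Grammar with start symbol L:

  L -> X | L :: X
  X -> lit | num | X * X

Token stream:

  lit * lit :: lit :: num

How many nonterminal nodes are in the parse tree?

[L [L [L [X [X lit] * [X lit]]] :: [X lit]] :: [X num]]

8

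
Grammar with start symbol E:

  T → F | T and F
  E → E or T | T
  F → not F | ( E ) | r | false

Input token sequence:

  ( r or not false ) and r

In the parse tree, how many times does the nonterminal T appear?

4

[E [T [T [F ( [E [E [T [F r]]] or [T [F not [F false]]]] )]] and [F r]]]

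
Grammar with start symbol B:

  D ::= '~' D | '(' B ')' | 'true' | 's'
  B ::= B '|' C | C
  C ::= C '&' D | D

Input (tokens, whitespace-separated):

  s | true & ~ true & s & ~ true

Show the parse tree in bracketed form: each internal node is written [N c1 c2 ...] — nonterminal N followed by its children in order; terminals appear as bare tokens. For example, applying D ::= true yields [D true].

B
B | C
C | C
D | C
s | C
s | C & D
s | C & D & D
s | C & D & D & D
s | D & D & D & D
s | true & D & D & D
s | true & ~ D & D & D
s | true & ~ true & D & D
s | true & ~ true & s & D
s | true & ~ true & s & ~ D
s | true & ~ true & s & ~ true

[B [B [C [D s]]] | [C [C [C [C [D true]] & [D ~ [D true]]] & [D s]] & [D ~ [D true]]]]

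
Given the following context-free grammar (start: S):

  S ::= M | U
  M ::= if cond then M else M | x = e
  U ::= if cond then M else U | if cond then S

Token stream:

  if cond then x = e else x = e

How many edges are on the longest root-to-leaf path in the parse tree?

3

[S [M if cond then [M x = e] else [M x = e]]]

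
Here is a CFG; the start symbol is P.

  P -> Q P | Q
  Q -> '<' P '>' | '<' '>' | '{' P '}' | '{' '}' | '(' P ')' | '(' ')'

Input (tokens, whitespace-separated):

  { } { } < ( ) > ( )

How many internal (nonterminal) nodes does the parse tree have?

[P [Q { }] [P [Q { }] [P [Q < [P [Q ( )]] >] [P [Q ( )]]]]]

10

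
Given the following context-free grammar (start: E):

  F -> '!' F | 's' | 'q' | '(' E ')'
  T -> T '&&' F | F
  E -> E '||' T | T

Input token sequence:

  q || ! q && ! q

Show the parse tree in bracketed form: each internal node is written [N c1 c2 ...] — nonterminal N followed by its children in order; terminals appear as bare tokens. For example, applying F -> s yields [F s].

E
E || T
T || T
F || T
q || T
q || T && F
q || F && F
q || ! F && F
q || ! q && F
q || ! q && ! F
q || ! q && ! q

[E [E [T [F q]]] || [T [T [F ! [F q]]] && [F ! [F q]]]]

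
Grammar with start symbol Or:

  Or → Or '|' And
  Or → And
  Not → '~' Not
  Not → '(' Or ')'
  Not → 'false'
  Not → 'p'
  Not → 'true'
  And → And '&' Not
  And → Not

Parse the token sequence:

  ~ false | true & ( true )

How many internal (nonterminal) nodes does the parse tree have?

12

[Or [Or [And [Not ~ [Not false]]]] | [And [And [Not true]] & [Not ( [Or [And [Not true]]] )]]]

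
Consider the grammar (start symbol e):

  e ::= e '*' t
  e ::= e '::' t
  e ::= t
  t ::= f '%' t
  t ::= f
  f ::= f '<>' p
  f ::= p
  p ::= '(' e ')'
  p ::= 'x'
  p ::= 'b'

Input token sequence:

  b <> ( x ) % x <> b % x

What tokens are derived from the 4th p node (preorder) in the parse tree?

x

[e [t [f [f [p b]] <> [p ( [e [t [f [p x]]]] )]] % [t [f [f [p x]] <> [p b]] % [t [f [p x]]]]]]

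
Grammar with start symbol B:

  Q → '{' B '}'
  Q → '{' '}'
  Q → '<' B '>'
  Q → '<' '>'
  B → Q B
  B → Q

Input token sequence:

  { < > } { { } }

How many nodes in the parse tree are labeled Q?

4

[B [Q { [B [Q < >]] }] [B [Q { [B [Q { }]] }]]]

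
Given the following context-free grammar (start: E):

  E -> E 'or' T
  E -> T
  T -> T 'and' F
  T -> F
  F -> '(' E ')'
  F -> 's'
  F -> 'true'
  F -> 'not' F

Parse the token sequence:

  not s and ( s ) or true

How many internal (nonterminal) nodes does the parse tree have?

12

[E [E [T [T [F not [F s]]] and [F ( [E [T [F s]]] )]]] or [T [F true]]]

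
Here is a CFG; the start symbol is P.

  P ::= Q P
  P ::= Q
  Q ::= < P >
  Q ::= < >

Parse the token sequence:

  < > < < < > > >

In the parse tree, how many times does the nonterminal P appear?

[P [Q < >] [P [Q < [P [Q < [P [Q < >]] >]] >]]]

4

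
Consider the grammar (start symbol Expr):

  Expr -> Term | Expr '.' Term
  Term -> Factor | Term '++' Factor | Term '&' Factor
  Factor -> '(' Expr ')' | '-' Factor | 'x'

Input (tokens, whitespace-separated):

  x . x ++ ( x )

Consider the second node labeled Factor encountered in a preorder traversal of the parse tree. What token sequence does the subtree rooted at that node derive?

x

[Expr [Expr [Term [Factor x]]] . [Term [Term [Factor x]] ++ [Factor ( [Expr [Term [Factor x]]] )]]]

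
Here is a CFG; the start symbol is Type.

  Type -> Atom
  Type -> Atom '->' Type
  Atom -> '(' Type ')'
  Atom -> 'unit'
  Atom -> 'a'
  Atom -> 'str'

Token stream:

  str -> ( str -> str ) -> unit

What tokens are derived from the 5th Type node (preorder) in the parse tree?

[Type [Atom str] -> [Type [Atom ( [Type [Atom str] -> [Type [Atom str]]] )] -> [Type [Atom unit]]]]

unit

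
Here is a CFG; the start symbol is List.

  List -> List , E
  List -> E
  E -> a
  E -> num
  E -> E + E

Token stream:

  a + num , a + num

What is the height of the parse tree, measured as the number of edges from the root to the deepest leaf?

[List [List [E [E a] + [E num]]] , [E [E a] + [E num]]]

4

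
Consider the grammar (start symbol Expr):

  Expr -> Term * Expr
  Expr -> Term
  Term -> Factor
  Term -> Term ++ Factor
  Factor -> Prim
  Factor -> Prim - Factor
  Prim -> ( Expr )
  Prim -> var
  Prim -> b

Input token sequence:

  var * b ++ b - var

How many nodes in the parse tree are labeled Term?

[Expr [Term [Factor [Prim var]]] * [Expr [Term [Term [Factor [Prim b]]] ++ [Factor [Prim b] - [Factor [Prim var]]]]]]

3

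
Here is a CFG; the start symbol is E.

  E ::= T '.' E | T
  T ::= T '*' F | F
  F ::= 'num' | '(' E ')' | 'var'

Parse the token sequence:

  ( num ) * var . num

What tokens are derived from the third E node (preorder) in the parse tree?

num

[E [T [T [F ( [E [T [F num]]] )]] * [F var]] . [E [T [F num]]]]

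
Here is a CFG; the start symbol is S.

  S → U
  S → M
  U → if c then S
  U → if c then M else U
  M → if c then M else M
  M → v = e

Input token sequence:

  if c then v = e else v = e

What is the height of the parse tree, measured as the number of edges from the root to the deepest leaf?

[S [M if c then [M v = e] else [M v = e]]]

3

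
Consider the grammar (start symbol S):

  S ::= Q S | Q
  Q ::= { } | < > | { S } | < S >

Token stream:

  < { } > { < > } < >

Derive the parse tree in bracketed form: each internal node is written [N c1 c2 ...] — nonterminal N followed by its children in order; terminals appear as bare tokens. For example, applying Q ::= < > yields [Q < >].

[S [Q < [S [Q { }]] >] [S [Q { [S [Q < >]] }] [S [Q < >]]]]

S
Q S
< S > S
< Q > S
< { } > S
< { } > Q S
< { } > { S } S
< { } > { Q } S
< { } > { < > } S
< { } > { < > } Q
< { } > { < > } < >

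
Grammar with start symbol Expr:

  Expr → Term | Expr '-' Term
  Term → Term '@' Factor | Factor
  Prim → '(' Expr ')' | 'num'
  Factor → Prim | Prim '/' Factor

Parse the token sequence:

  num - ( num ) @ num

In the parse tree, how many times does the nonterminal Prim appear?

[Expr [Expr [Term [Factor [Prim num]]]] - [Term [Term [Factor [Prim ( [Expr [Term [Factor [Prim num]]]] )]]] @ [Factor [Prim num]]]]

4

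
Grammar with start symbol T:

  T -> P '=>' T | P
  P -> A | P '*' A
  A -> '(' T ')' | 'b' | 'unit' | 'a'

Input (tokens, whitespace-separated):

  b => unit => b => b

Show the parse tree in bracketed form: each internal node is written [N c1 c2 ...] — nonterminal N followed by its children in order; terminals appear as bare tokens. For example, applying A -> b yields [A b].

[T [P [A b]] => [T [P [A unit]] => [T [P [A b]] => [T [P [A b]]]]]]

T
P => T
A => T
b => T
b => P => T
b => A => T
b => unit => T
b => unit => P => T
b => unit => A => T
b => unit => b => T
b => unit => b => P
b => unit => b => A
b => unit => b => b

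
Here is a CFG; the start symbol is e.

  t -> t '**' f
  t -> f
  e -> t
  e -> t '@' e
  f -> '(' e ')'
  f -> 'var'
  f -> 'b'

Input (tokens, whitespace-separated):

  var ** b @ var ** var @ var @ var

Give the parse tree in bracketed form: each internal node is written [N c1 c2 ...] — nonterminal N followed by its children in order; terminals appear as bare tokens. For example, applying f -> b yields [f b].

e
t @ e
t ** f @ e
f ** f @ e
var ** f @ e
var ** b @ e
var ** b @ t @ e
var ** b @ t ** f @ e
var ** b @ f ** f @ e
var ** b @ var ** f @ e
var ** b @ var ** var @ e
var ** b @ var ** var @ t @ e
var ** b @ var ** var @ f @ e
var ** b @ var ** var @ var @ e
var ** b @ var ** var @ var @ t
var ** b @ var ** var @ var @ f
var ** b @ var ** var @ var @ var

[e [t [t [f var]] ** [f b]] @ [e [t [t [f var]] ** [f var]] @ [e [t [f var]] @ [e [t [f var]]]]]]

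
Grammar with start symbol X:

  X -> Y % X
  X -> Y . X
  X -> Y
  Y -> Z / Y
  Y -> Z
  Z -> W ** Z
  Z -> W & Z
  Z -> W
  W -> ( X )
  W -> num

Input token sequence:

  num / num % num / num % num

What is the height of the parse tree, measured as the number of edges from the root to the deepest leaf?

[X [Y [Z [W num]] / [Y [Z [W num]]]] % [X [Y [Z [W num]] / [Y [Z [W num]]]] % [X [Y [Z [W num]]]]]]

6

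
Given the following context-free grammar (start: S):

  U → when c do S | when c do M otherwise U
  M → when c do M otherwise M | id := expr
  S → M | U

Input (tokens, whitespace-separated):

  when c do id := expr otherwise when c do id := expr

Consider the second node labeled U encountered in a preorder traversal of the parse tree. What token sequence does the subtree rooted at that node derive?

[S [U when c do [M id := expr] otherwise [U when c do [S [M id := expr]]]]]

when c do id := expr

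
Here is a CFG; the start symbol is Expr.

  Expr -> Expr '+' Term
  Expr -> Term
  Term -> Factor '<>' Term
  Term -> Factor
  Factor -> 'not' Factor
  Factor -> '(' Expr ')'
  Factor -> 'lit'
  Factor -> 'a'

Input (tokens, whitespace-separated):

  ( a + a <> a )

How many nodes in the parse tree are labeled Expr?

[Expr [Term [Factor ( [Expr [Expr [Term [Factor a]]] + [Term [Factor a] <> [Term [Factor a]]]] )]]]

3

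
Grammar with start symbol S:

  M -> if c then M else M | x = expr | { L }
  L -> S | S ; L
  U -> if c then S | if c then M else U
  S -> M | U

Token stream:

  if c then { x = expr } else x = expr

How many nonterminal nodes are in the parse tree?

7

[S [M if c then [M { [L [S [M x = expr]]] }] else [M x = expr]]]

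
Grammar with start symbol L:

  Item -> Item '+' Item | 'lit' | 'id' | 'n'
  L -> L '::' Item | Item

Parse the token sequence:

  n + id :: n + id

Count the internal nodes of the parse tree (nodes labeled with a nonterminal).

8

[L [L [Item [Item n] + [Item id]]] :: [Item [Item n] + [Item id]]]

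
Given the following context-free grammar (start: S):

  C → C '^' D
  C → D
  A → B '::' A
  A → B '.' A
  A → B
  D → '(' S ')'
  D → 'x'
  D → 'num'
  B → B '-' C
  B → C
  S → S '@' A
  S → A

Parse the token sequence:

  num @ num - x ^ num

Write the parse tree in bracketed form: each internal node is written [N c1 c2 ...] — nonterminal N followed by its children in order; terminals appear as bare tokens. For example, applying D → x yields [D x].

S
S @ A
A @ A
B @ A
C @ A
D @ A
num @ A
num @ B
num @ B - C
num @ C - C
num @ D - C
num @ num - C
num @ num - C ^ D
num @ num - D ^ D
num @ num - x ^ D
num @ num - x ^ num

[S [S [A [B [C [D num]]]]] @ [A [B [B [C [D num]]] - [C [C [D x]] ^ [D num]]]]]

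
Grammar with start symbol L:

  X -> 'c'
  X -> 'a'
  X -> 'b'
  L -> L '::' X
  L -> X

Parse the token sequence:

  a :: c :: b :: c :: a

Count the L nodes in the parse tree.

[L [L [L [L [L [X a]] :: [X c]] :: [X b]] :: [X c]] :: [X a]]

5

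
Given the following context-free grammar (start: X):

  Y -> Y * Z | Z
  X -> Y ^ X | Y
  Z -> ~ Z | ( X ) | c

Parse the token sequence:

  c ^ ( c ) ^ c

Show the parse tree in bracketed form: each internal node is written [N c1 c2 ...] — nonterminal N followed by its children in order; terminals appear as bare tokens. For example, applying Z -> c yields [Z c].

X
Y ^ X
Z ^ X
c ^ X
c ^ Y ^ X
c ^ Z ^ X
c ^ ( X ) ^ X
c ^ ( Y ) ^ X
c ^ ( Z ) ^ X
c ^ ( c ) ^ X
c ^ ( c ) ^ Y
c ^ ( c ) ^ Z
c ^ ( c ) ^ c

[X [Y [Z c]] ^ [X [Y [Z ( [X [Y [Z c]]] )]] ^ [X [Y [Z c]]]]]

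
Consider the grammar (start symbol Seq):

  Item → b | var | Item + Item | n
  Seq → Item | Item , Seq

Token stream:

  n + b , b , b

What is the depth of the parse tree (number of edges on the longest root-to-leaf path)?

4

[Seq [Item [Item n] + [Item b]] , [Seq [Item b] , [Seq [Item b]]]]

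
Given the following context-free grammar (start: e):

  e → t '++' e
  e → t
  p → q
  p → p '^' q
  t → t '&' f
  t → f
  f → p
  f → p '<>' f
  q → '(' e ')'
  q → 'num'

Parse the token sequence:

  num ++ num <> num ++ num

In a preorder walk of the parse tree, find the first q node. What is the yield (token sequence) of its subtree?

[e [t [f [p [q num]]]] ++ [e [t [f [p [q num]] <> [f [p [q num]]]]] ++ [e [t [f [p [q num]]]]]]]

num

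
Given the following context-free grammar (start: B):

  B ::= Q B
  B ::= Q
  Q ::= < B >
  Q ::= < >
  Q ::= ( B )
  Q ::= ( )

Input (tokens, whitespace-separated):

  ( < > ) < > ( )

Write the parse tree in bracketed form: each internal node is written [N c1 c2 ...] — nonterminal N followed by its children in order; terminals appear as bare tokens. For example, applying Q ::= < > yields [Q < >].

B
Q B
( B ) B
( Q ) B
( < > ) B
( < > ) Q B
( < > ) < > B
( < > ) < > Q
( < > ) < > ( )

[B [Q ( [B [Q < >]] )] [B [Q < >] [B [Q ( )]]]]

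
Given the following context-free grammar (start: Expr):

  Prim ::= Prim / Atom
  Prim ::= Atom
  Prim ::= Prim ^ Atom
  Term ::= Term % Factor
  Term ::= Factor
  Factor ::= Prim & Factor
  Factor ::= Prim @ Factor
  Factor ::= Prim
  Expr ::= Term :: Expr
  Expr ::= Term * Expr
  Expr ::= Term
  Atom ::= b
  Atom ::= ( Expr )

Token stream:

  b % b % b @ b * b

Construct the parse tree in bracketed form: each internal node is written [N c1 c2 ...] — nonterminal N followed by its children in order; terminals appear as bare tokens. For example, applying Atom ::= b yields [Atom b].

[Expr [Term [Term [Term [Factor [Prim [Atom b]]]] % [Factor [Prim [Atom b]]]] % [Factor [Prim [Atom b]] @ [Factor [Prim [Atom b]]]]] * [Expr [Term [Factor [Prim [Atom b]]]]]]

Expr
Term * Expr
Term % Factor * Expr
Term % Factor % Factor * Expr
Factor % Factor % Factor * Expr
Prim % Factor % Factor * Expr
Atom % Factor % Factor * Expr
b % Factor % Factor * Expr
b % Prim % Factor * Expr
b % Atom % Factor * Expr
b % b % Factor * Expr
b % b % Prim @ Factor * Expr
b % b % Atom @ Factor * Expr
b % b % b @ Factor * Expr
b % b % b @ Prim * Expr
b % b % b @ Atom * Expr
b % b % b @ b * Expr
b % b % b @ b * Term
b % b % b @ b * Factor
b % b % b @ b * Prim
b % b % b @ b * Atom
b % b % b @ b * b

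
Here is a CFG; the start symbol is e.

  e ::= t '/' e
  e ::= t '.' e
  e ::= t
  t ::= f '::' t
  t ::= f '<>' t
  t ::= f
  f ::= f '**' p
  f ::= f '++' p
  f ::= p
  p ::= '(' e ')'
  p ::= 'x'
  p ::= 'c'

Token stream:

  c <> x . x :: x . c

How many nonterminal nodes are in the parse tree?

18

[e [t [f [p c]] <> [t [f [p x]]]] . [e [t [f [p x]] :: [t [f [p x]]]] . [e [t [f [p c]]]]]]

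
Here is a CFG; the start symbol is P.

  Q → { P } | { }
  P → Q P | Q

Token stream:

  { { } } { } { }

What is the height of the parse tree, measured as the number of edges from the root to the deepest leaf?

[P [Q { [P [Q { }]] }] [P [Q { }] [P [Q { }]]]]

4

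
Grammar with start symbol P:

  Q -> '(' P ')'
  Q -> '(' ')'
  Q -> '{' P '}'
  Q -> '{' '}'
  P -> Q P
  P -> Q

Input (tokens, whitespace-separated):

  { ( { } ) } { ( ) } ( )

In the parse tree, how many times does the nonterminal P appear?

6

[P [Q { [P [Q ( [P [Q { }]] )]] }] [P [Q { [P [Q ( )]] }] [P [Q ( )]]]]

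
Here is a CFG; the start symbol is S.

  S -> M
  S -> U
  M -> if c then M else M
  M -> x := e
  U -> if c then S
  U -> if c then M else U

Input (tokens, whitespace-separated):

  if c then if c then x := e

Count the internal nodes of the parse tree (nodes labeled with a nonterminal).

6

[S [U if c then [S [U if c then [S [M x := e]]]]]]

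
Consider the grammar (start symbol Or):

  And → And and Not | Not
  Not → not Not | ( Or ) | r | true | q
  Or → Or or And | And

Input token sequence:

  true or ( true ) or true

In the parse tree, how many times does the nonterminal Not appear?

4

[Or [Or [Or [And [Not true]]] or [And [Not ( [Or [And [Not true]]] )]]] or [And [Not true]]]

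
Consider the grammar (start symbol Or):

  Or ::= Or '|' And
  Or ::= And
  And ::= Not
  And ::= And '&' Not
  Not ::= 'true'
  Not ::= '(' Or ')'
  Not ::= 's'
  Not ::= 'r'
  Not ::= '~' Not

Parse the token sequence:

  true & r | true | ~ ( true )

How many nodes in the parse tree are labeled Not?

[Or [Or [Or [And [And [Not true]] & [Not r]]] | [And [Not true]]] | [And [Not ~ [Not ( [Or [And [Not true]]] )]]]]

6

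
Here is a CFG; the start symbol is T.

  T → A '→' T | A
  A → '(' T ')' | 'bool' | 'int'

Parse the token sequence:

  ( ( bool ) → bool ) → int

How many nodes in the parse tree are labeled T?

[T [A ( [T [A ( [T [A bool]] )] → [T [A bool]]] )] → [T [A int]]]

5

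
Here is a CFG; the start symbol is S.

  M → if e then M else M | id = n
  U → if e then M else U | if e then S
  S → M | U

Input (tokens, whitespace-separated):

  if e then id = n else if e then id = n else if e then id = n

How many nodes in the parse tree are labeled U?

[S [U if e then [M id = n] else [U if e then [M id = n] else [U if e then [S [M id = n]]]]]]

3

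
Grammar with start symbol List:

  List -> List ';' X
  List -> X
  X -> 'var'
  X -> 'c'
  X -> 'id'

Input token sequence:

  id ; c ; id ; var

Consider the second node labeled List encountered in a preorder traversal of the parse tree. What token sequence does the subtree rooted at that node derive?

[List [List [List [List [X id]] ; [X c]] ; [X id]] ; [X var]]

id ; c ; id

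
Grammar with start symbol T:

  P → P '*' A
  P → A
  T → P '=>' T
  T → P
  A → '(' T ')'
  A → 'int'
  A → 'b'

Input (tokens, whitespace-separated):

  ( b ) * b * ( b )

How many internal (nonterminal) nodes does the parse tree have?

13

[T [P [P [P [A ( [T [P [A b]]] )]] * [A b]] * [A ( [T [P [A b]]] )]]]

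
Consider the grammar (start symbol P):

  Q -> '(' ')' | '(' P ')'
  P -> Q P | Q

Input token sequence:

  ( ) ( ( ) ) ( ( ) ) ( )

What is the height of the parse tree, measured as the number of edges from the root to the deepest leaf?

6

[P [Q ( )] [P [Q ( [P [Q ( )]] )] [P [Q ( [P [Q ( )]] )] [P [Q ( )]]]]]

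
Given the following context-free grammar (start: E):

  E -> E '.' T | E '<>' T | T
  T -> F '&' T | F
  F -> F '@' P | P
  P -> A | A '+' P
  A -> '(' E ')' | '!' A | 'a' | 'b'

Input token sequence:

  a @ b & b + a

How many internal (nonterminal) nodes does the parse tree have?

14

[E [T [F [F [P [A a]]] @ [P [A b]]] & [T [F [P [A b] + [P [A a]]]]]]]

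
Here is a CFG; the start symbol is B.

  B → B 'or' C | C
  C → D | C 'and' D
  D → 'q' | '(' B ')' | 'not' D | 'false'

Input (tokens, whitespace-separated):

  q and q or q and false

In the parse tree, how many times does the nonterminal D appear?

4

[B [B [C [C [D q]] and [D q]]] or [C [C [D q]] and [D false]]]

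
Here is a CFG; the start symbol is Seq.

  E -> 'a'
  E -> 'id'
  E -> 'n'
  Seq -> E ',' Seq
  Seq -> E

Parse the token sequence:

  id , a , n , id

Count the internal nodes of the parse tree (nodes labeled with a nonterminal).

[Seq [E id] , [Seq [E a] , [Seq [E n] , [Seq [E id]]]]]

8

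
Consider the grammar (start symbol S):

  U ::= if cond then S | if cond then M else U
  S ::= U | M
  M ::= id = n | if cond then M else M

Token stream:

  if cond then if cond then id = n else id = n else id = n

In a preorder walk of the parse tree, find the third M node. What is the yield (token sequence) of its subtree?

[S [M if cond then [M if cond then [M id = n] else [M id = n]] else [M id = n]]]

id = n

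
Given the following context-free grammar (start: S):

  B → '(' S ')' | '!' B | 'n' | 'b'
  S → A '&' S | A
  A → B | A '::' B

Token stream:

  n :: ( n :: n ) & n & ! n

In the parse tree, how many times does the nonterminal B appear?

[S [A [A [B n]] :: [B ( [S [A [A [B n]] :: [B n]]] )]] & [S [A [B n]] & [S [A [B ! [B n]]]]]]

7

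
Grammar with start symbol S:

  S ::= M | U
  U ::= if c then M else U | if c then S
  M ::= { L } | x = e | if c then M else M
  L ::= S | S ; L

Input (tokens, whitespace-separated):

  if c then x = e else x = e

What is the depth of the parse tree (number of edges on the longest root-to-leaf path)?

[S [M if c then [M x = e] else [M x = e]]]

3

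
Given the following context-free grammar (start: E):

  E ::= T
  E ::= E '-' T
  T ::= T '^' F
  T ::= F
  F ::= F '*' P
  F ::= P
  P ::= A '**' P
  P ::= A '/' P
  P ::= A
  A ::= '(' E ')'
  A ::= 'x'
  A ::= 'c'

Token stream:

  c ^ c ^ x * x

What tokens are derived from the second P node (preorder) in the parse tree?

[E [T [T [T [F [P [A c]]]] ^ [F [P [A c]]]] ^ [F [F [P [A x]]] * [P [A x]]]]]

c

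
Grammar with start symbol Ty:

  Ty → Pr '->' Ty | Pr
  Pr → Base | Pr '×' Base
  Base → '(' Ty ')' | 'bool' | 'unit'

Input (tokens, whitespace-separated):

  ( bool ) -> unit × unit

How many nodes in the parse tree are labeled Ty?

[Ty [Pr [Base ( [Ty [Pr [Base bool]]] )]] -> [Ty [Pr [Pr [Base unit]] × [Base unit]]]]

3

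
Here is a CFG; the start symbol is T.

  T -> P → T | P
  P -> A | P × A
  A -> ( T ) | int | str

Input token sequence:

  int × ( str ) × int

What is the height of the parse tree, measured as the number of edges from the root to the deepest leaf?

[T [P [P [P [A int]] × [A ( [T [P [A str]]] )]] × [A int]]]

7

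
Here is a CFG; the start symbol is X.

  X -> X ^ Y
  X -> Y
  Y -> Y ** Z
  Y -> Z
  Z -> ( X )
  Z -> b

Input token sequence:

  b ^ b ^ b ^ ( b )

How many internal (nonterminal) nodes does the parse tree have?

15

[X [X [X [X [Y [Z b]]] ^ [Y [Z b]]] ^ [Y [Z b]]] ^ [Y [Z ( [X [Y [Z b]]] )]]]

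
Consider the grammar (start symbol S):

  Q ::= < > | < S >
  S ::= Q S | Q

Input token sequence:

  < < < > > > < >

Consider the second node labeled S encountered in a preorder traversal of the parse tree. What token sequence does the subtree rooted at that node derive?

[S [Q < [S [Q < [S [Q < >]] >]] >] [S [Q < >]]]

< < > >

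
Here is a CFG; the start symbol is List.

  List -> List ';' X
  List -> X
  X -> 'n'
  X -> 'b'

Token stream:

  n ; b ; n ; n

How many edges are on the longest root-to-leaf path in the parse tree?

5

[List [List [List [List [X n]] ; [X b]] ; [X n]] ; [X n]]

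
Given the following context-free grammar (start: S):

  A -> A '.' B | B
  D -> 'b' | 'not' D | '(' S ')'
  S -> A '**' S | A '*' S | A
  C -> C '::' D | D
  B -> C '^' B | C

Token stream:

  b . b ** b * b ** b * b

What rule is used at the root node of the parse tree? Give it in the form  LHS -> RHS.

[S [A [A [B [C [D b]]]] . [B [C [D b]]]] ** [S [A [B [C [D b]]]] * [S [A [B [C [D b]]]] ** [S [A [B [C [D b]]]] * [S [A [B [C [D b]]]]]]]]]

S -> A '**' S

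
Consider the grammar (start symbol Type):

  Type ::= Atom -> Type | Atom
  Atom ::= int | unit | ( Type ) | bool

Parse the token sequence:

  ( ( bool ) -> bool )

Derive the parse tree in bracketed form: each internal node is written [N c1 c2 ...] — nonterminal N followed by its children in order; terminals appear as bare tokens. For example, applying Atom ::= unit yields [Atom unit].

Type
Atom
( Type )
( Atom -> Type )
( ( Type ) -> Type )
( ( Atom ) -> Type )
( ( bool ) -> Type )
( ( bool ) -> Atom )
( ( bool ) -> bool )

[Type [Atom ( [Type [Atom ( [Type [Atom bool]] )] -> [Type [Atom bool]]] )]]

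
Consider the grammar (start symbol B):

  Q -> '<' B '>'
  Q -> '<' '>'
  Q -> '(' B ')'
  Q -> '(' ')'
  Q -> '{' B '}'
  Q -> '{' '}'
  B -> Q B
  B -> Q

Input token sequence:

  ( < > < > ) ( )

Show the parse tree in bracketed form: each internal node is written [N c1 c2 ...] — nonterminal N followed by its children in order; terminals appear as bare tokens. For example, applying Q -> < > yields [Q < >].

[B [Q ( [B [Q < >] [B [Q < >]]] )] [B [Q ( )]]]

B
Q B
( B ) B
( Q B ) B
( < > B ) B
( < > Q ) B
( < > < > ) B
( < > < > ) Q
( < > < > ) ( )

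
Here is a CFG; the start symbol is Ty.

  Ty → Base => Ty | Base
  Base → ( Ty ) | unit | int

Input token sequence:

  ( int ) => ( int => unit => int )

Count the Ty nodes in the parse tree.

[Ty [Base ( [Ty [Base int]] )] => [Ty [Base ( [Ty [Base int] => [Ty [Base unit] => [Ty [Base int]]]] )]]]

6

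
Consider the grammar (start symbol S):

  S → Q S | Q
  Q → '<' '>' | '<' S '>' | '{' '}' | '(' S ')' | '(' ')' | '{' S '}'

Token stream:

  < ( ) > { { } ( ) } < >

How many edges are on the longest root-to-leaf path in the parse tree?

[S [Q < [S [Q ( )]] >] [S [Q { [S [Q { }] [S [Q ( )]]] }] [S [Q < >]]]]

6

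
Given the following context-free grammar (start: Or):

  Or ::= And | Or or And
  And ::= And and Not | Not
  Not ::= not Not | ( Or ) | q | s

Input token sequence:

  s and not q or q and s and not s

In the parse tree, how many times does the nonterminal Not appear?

7

[Or [Or [And [And [Not s]] and [Not not [Not q]]]] or [And [And [And [Not q]] and [Not s]] and [Not not [Not s]]]]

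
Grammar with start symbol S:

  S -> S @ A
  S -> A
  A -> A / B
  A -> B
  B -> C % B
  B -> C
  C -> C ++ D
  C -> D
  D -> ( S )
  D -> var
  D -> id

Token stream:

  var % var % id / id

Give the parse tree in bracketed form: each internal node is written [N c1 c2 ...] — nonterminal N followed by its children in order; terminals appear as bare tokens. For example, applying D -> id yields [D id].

[S [A [A [B [C [D var]] % [B [C [D var]] % [B [C [D id]]]]]] / [B [C [D id]]]]]

S
A
A / B
B / B
C % B / B
D % B / B
var % B / B
var % C % B / B
var % D % B / B
var % var % B / B
var % var % C / B
var % var % D / B
var % var % id / B
var % var % id / C
var % var % id / D
var % var % id / id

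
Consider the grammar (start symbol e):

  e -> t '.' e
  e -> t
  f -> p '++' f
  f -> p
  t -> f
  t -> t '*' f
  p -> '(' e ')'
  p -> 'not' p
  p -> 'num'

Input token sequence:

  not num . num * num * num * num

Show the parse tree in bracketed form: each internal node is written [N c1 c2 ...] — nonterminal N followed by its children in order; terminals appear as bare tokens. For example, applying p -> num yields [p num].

[e [t [f [p not [p num]]]] . [e [t [t [t [t [f [p num]]] * [f [p num]]] * [f [p num]]] * [f [p num]]]]]

e
t . e
f . e
p . e
not p . e
not num . e
not num . t
not num . t * f
not num . t * f * f
not num . t * f * f * f
not num . f * f * f * f
not num . p * f * f * f
not num . num * f * f * f
not num . num * p * f * f
not num . num * num * f * f
not num . num * num * p * f
not num . num * num * num * f
not num . num * num * num * p
not num . num * num * num * num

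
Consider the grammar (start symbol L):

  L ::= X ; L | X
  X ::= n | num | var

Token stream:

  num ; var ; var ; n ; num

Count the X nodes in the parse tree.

5

[L [X num] ; [L [X var] ; [L [X var] ; [L [X n] ; [L [X num]]]]]]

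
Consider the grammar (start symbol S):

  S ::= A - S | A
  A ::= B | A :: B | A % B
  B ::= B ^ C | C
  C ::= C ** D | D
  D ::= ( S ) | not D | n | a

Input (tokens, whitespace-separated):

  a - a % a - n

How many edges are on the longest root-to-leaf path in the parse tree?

[S [A [B [C [D a]]]] - [S [A [A [B [C [D a]]]] % [B [C [D a]]]] - [S [A [B [C [D n]]]]]]]

7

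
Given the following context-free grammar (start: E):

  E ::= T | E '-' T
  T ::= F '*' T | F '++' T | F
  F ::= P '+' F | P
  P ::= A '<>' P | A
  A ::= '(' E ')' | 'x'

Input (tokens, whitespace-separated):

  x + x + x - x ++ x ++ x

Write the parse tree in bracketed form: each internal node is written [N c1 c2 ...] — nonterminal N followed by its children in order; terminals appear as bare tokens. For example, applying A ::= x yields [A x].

[E [E [T [F [P [A x]] + [F [P [A x]] + [F [P [A x]]]]]]] - [T [F [P [A x]]] ++ [T [F [P [A x]]] ++ [T [F [P [A x]]]]]]]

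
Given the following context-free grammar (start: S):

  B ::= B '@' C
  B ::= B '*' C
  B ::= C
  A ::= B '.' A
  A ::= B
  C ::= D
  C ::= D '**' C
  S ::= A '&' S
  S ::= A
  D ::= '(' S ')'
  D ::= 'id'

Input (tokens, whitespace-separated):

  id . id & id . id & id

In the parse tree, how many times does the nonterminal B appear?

5

[S [A [B [C [D id]]] . [A [B [C [D id]]]]] & [S [A [B [C [D id]]] . [A [B [C [D id]]]]] & [S [A [B [C [D id]]]]]]]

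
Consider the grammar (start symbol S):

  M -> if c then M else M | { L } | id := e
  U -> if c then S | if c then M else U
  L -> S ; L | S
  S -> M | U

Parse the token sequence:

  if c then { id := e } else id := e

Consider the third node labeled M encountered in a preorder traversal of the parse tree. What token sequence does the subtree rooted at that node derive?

id := e

[S [M if c then [M { [L [S [M id := e]]] }] else [M id := e]]]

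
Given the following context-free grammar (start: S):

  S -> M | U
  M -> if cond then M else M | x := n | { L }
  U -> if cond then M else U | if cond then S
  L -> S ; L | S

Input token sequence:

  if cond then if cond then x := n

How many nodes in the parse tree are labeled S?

[S [U if cond then [S [U if cond then [S [M x := n]]]]]]

3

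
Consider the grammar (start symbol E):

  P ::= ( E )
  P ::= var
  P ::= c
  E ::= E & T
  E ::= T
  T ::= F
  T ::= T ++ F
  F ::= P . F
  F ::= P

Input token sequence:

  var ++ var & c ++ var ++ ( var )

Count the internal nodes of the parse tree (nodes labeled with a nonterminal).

[E [E [T [T [F [P var]]] ++ [F [P var]]]] & [T [T [T [F [P c]]] ++ [F [P var]]] ++ [F [P ( [E [T [F [P var]]]] )]]]]

21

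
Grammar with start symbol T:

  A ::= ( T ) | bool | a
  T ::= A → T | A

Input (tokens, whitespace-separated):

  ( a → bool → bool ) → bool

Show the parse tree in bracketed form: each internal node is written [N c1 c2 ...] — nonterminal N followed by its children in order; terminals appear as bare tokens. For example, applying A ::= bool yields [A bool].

[T [A ( [T [A a] → [T [A bool] → [T [A bool]]]] )] → [T [A bool]]]

T
A → T
( T ) → T
( A → T ) → T
( a → T ) → T
( a → A → T ) → T
( a → bool → T ) → T
( a → bool → A ) → T
( a → bool → bool ) → T
( a → bool → bool ) → A
( a → bool → bool ) → bool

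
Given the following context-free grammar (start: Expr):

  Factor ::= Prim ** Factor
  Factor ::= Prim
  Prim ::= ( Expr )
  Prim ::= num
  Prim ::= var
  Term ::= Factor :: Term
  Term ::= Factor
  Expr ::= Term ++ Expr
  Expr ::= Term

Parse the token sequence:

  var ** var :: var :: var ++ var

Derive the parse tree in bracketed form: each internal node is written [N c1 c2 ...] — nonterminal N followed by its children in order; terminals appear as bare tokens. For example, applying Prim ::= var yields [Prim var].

Expr
Term ++ Expr
Factor :: Term ++ Expr
Prim ** Factor :: Term ++ Expr
var ** Factor :: Term ++ Expr
var ** Prim :: Term ++ Expr
var ** var :: Term ++ Expr
var ** var :: Factor :: Term ++ Expr
var ** var :: Prim :: Term ++ Expr
var ** var :: var :: Term ++ Expr
var ** var :: var :: Factor ++ Expr
var ** var :: var :: Prim ++ Expr
var ** var :: var :: var ++ Expr
var ** var :: var :: var ++ Term
var ** var :: var :: var ++ Factor
var ** var :: var :: var ++ Prim
var ** var :: var :: var ++ var

[Expr [Term [Factor [Prim var] ** [Factor [Prim var]]] :: [Term [Factor [Prim var]] :: [Term [Factor [Prim var]]]]] ++ [Expr [Term [Factor [Prim var]]]]]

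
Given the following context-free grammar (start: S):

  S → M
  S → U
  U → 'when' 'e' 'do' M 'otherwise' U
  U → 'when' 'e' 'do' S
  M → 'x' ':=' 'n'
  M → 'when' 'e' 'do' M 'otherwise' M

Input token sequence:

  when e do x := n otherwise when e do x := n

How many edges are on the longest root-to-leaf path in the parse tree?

5

[S [U when e do [M x := n] otherwise [U when e do [S [M x := n]]]]]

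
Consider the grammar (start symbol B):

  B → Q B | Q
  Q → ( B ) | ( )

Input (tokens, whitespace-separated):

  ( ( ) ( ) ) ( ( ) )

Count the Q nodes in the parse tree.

[B [Q ( [B [Q ( )] [B [Q ( )]]] )] [B [Q ( [B [Q ( )]] )]]]

5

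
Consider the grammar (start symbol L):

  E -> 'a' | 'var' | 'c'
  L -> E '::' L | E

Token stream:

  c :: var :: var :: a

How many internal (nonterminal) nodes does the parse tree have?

[L [E c] :: [L [E var] :: [L [E var] :: [L [E a]]]]]

8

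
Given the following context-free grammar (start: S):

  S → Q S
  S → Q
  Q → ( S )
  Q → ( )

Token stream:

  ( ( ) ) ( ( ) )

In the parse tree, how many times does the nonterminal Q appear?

4

[S [Q ( [S [Q ( )]] )] [S [Q ( [S [Q ( )]] )]]]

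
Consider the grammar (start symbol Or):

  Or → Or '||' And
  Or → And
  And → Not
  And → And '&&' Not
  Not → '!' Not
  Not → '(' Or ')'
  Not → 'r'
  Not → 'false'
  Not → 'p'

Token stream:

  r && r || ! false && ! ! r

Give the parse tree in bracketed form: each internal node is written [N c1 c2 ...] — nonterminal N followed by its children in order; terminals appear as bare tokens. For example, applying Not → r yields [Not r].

Or
Or || And
And || And
And && Not || And
Not && Not || And
r && Not || And
r && r || And
r && r || And && Not
r && r || Not && Not
r && r || ! Not && Not
r && r || ! false && Not
r && r || ! false && ! Not
r && r || ! false && ! ! Not
r && r || ! false && ! ! r

[Or [Or [And [And [Not r]] && [Not r]]] || [And [And [Not ! [Not false]]] && [Not ! [Not ! [Not r]]]]]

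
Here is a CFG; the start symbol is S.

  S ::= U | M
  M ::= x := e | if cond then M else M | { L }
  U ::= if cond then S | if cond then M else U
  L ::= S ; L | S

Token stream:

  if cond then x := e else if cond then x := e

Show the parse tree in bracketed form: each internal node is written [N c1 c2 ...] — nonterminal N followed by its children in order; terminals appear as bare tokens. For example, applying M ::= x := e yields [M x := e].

S
U
if cond then M else U
if cond then x := e else U
if cond then x := e else if cond then S
if cond then x := e else if cond then M
if cond then x := e else if cond then x := e

[S [U if cond then [M x := e] else [U if cond then [S [M x := e]]]]]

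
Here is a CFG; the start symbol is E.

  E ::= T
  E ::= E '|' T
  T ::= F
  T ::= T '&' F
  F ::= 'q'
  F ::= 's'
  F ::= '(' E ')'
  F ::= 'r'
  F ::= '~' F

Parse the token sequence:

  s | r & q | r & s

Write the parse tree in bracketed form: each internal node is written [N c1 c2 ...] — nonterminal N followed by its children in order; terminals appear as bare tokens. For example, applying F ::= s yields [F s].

[E [E [E [T [F s]]] | [T [T [F r]] & [F q]]] | [T [T [F r]] & [F s]]]

E
E | T
E | T | T
T | T | T
F | T | T
s | T | T
s | T & F | T
s | F & F | T
s | r & F | T
s | r & q | T
s | r & q | T & F
s | r & q | F & F
s | r & q | r & F
s | r & q | r & s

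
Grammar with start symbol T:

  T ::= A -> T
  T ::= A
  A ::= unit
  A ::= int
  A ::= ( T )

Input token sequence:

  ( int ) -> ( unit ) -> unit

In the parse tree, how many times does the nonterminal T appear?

5

[T [A ( [T [A int]] )] -> [T [A ( [T [A unit]] )] -> [T [A unit]]]]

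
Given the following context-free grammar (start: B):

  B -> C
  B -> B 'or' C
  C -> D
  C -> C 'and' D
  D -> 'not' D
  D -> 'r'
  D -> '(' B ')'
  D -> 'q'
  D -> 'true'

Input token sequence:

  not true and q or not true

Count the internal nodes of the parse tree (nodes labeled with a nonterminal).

10

[B [B [C [C [D not [D true]]] and [D q]]] or [C [D not [D true]]]]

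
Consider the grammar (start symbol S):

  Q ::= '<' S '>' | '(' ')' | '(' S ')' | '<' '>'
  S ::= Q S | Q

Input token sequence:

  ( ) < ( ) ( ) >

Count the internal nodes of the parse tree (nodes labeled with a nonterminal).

8

[S [Q ( )] [S [Q < [S [Q ( )] [S [Q ( )]]] >]]]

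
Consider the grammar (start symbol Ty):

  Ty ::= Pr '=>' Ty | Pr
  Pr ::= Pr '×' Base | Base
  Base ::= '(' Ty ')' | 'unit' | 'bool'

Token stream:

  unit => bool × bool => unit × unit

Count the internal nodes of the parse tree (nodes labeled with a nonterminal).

[Ty [Pr [Base unit]] => [Ty [Pr [Pr [Base bool]] × [Base bool]] => [Ty [Pr [Pr [Base unit]] × [Base unit]]]]]

13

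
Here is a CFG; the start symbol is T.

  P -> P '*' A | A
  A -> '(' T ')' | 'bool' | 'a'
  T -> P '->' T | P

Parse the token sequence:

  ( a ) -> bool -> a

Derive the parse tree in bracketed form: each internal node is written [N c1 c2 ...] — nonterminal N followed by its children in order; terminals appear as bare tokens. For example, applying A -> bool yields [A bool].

T
P -> T
A -> T
( T ) -> T
( P ) -> T
( A ) -> T
( a ) -> T
( a ) -> P -> T
( a ) -> A -> T
( a ) -> bool -> T
( a ) -> bool -> P
( a ) -> bool -> A
( a ) -> bool -> a

[T [P [A ( [T [P [A a]]] )]] -> [T [P [A bool]] -> [T [P [A a]]]]]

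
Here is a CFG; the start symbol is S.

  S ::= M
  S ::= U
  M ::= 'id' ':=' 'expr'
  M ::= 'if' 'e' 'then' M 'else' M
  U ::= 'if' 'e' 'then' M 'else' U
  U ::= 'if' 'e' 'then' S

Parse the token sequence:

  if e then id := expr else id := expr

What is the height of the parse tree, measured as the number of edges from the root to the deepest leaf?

3

[S [M if e then [M id := expr] else [M id := expr]]]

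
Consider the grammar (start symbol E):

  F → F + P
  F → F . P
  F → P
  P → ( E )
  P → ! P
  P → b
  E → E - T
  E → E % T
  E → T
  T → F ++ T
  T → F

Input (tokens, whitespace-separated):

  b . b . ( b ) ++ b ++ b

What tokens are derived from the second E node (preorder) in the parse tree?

[E [T [F [F [F [P b]] . [P b]] . [P ( [E [T [F [P b]]]] )]] ++ [T [F [P b]] ++ [T [F [P b]]]]]]

b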